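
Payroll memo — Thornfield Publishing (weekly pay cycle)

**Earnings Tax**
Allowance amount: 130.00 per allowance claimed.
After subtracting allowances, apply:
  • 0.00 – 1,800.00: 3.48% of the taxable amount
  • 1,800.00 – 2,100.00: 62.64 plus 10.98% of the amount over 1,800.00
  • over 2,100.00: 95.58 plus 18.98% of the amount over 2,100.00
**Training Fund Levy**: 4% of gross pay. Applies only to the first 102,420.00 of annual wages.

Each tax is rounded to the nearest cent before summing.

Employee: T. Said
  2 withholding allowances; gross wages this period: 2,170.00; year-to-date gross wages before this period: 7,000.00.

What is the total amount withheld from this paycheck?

Earnings Tax: taxable = 2,170.00 − 2×130.00 = 1,910.00
  62.64 + 10.98% × (1,910.00 − 1,800.00) = 62.64 + 10.98% × 110.00 = 74.72
Training Fund Levy: 4% × 2,170.00 = 86.80
Total: 74.72 + 86.80 = 161.52

161.52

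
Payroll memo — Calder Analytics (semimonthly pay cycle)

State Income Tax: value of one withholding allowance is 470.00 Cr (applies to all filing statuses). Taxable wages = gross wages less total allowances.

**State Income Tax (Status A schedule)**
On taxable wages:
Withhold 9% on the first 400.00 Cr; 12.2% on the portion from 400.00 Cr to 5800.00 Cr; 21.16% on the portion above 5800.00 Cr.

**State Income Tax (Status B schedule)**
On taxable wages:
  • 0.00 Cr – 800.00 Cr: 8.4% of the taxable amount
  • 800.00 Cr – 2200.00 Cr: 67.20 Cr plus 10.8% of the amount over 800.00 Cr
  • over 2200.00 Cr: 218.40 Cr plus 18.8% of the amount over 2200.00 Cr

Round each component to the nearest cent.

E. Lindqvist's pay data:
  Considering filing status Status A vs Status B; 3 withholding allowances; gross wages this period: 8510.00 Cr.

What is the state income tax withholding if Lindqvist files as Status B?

State Income Tax (Status B): taxable = 8510.00 Cr − 3×470.00 Cr = 7100.00 Cr
  218.40 Cr + 18.8% × (7100.00 Cr − 2200.00 Cr) = 218.40 Cr + 18.8% × 4900.00 Cr = 1139.60 Cr

1139.60 Cr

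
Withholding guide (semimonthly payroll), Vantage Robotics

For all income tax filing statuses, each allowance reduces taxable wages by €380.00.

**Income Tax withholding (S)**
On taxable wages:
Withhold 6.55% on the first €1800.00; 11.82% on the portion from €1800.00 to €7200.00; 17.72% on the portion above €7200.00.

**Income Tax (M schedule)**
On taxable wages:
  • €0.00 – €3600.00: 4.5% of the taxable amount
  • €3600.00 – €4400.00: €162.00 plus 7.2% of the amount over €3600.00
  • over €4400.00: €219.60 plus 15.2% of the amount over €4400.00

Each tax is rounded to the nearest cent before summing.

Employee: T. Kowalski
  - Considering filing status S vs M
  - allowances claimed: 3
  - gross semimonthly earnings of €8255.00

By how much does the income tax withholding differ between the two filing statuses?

Income Tax (S): taxable = €8255.00 − 3×€380.00 = €7115.00
  €117.90 + 11.82% × (€7115.00 − €1800.00) = €117.90 + 11.82% × €5315.00 = €746.13
Income Tax (M): taxable = €8255.00 − 3×€380.00 = €7115.00
  €219.60 + 15.2% × (€7115.00 − €4400.00) = €219.60 + 15.2% × €2715.00 = €632.28
Difference: |€746.13 − €632.28| = €113.85 (higher under S)

€113.85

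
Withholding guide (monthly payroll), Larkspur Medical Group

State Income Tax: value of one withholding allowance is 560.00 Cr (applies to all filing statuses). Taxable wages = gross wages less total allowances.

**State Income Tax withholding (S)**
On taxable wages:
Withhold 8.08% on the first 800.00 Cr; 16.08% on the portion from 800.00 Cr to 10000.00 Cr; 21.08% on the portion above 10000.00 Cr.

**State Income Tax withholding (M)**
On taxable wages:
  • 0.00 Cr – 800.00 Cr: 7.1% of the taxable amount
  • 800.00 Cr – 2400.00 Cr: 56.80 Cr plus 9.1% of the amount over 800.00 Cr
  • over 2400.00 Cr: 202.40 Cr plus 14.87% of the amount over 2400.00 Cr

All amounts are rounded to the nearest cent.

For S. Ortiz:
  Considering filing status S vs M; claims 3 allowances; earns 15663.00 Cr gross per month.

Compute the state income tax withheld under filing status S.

2383.62 Cr

State Income Tax (S): taxable = 15663.00 Cr − 3×560.00 Cr = 13983.00 Cr
  1544.00 Cr + 21.08% × (13983.00 Cr − 10000.00 Cr) = 1544.00 Cr + 21.08% × 3983.00 Cr = 2383.62 Cr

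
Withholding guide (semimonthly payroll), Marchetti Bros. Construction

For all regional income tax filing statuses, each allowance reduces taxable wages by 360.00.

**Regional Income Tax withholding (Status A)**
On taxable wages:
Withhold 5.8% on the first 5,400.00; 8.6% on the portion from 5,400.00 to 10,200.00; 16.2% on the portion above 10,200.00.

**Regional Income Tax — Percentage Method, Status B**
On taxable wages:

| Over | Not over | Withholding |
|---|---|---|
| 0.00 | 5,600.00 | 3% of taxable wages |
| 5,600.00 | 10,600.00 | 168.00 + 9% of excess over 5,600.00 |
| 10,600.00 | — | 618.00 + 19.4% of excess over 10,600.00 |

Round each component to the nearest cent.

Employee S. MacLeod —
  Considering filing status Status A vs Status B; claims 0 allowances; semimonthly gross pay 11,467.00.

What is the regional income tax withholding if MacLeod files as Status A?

931.25

Regional Income Tax (Status A): taxable = 11,467.00
  726.00 + 16.2% × (11,467.00 − 10,200.00) = 726.00 + 16.2% × 1,267.00 = 931.25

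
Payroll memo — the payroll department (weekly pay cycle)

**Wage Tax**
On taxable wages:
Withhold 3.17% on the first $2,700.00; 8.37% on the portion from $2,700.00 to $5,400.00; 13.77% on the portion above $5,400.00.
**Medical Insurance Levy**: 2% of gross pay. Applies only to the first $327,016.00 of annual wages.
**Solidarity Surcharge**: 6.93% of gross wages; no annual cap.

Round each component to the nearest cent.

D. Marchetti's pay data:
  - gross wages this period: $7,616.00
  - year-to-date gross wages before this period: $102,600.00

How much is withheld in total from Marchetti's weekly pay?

$1,296.83

Wage Tax: taxable = $7,616.00
  $311.58 + 13.77% × ($7,616.00 − $5,400.00) = $311.58 + 13.77% × $2,216.00 = $616.72
Medical Insurance Levy: 2% × $7,616.00 = $152.32
Solidarity Surcharge: 6.93% × $7,616.00 = $527.79
Total: $616.72 + $152.32 + $527.79 = $1,296.83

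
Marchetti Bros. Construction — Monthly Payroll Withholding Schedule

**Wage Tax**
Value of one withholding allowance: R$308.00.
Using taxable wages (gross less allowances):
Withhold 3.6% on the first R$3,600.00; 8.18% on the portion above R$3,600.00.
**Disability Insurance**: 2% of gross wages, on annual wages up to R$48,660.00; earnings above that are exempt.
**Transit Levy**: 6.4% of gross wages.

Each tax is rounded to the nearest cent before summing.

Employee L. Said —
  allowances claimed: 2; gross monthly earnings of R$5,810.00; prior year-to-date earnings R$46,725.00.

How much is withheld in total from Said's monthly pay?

Wage Tax: taxable = R$5,810.00 − 2×R$308.00 = R$5,194.00
  R$129.60 + 8.18% × (R$5,194.00 − R$3,600.00) = R$129.60 + 8.18% × R$1,594.00 = R$259.99
Disability Insurance: cap R$48,660.00 − YTD R$46,725.00 = R$1,935.00 subject; 2% × R$1,935.00 = R$38.70
Transit Levy: 6.4% × R$5,810.00 = R$371.84
Total: R$259.99 + R$38.70 + R$371.84 = R$670.53

R$670.53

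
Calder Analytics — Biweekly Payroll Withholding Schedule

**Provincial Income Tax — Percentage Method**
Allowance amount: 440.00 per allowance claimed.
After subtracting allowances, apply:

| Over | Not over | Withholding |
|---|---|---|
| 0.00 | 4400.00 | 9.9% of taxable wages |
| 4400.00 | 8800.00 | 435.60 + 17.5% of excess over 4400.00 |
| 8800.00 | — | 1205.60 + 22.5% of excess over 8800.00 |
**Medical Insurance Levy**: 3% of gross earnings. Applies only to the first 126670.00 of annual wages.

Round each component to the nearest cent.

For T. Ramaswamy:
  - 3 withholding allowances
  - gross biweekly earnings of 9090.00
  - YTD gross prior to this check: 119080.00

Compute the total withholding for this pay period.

1253.05

Provincial Income Tax: taxable = 9090.00 − 3×440.00 = 7770.00
  435.60 + 17.5% × (7770.00 − 4400.00) = 435.60 + 17.5% × 3370.00 = 1025.35
Medical Insurance Levy: cap 126670.00 − YTD 119080.00 = 7590.00 subject; 3% × 7590.00 = 227.70
Total: 1025.35 + 227.70 = 1253.05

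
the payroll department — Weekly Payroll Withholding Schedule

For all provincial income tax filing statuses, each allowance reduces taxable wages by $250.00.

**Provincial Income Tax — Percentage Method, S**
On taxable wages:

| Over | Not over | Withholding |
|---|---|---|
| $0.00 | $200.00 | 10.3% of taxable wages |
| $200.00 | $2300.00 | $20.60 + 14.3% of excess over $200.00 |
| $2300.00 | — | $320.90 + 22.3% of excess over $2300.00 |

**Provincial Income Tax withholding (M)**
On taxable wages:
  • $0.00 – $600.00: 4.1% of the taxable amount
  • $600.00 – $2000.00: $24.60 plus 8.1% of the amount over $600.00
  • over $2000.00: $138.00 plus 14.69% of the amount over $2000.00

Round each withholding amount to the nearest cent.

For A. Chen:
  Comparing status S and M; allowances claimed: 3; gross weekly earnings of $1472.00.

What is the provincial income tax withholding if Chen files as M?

$34.48

Provincial Income Tax (M): taxable = $1472.00 − 3×$250.00 = $722.00
  $24.60 + 8.1% × ($722.00 − $600.00) = $24.60 + 8.1% × $122.00 = $34.48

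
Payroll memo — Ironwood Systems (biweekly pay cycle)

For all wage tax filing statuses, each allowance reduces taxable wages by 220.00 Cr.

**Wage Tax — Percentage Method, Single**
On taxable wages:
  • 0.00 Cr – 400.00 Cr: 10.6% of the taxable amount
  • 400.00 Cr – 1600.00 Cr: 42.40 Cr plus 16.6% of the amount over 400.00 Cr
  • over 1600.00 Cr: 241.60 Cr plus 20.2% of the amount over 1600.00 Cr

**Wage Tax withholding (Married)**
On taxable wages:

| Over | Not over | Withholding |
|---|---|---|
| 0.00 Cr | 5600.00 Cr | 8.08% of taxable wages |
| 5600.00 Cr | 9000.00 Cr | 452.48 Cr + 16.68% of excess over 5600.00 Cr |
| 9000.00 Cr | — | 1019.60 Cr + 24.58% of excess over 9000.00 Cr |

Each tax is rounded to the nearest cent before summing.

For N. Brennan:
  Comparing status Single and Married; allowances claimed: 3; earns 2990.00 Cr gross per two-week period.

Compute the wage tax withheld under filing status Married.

188.26 Cr

Wage Tax (Married): taxable = 2990.00 Cr − 3×220.00 Cr = 2330.00 Cr
  8.08% × 2330.00 Cr = 188.26 Cr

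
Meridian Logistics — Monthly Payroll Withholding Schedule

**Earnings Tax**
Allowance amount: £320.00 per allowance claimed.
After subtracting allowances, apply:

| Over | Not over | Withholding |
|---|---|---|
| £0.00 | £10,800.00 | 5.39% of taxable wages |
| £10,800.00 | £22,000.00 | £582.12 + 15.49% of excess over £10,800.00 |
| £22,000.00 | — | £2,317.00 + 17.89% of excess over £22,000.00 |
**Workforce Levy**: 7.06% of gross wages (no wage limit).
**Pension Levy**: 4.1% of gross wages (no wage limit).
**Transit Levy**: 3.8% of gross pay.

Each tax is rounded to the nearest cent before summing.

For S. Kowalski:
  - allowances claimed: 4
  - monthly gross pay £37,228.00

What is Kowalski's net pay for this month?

Earnings Tax: taxable = £37,228.00 − 4×£320.00 = £35,948.00
  £2,317.00 + 17.89% × (£35,948.00 − £22,000.00) = £2,317.00 + 17.89% × £13,948.00 = £4,812.30
Workforce Levy: 7.06% × £37,228.00 = £2,628.30
Pension Levy: 4.1% × £37,228.00 = £1,526.35
Transit Levy: 3.8% × £37,228.00 = £1,414.66
Total withheld: £4,812.30 + £2,628.30 + £1,526.35 + £1,414.66 = £10,381.61
Net pay: £37,228.00 − £10,381.61 = £26,846.39

£26,846.39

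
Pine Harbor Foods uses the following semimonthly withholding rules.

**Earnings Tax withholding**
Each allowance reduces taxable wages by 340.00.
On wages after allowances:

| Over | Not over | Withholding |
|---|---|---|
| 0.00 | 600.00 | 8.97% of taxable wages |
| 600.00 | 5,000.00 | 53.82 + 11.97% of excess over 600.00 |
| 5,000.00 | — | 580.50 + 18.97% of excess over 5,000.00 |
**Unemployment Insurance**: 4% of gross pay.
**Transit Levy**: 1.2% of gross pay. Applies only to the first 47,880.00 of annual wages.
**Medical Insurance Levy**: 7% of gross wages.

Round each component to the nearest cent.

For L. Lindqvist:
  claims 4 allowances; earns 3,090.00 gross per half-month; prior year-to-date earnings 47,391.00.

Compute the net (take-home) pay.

Earnings Tax: taxable = 3,090.00 − 4×340.00 = 1,730.00
  53.82 + 11.97% × (1,730.00 − 600.00) = 53.82 + 11.97% × 1,130.00 = 189.08
Unemployment Insurance: 4% × 3,090.00 = 123.60
Transit Levy: cap 47,880.00 − YTD 47,391.00 = 489.00 subject; 1.2% × 489.00 = 5.87
Medical Insurance Levy: 7% × 3,090.00 = 216.30
Total withheld: 189.08 + 123.60 + 5.87 + 216.30 = 534.85
Net pay: 3,090.00 − 534.85 = 2,555.15

2,555.15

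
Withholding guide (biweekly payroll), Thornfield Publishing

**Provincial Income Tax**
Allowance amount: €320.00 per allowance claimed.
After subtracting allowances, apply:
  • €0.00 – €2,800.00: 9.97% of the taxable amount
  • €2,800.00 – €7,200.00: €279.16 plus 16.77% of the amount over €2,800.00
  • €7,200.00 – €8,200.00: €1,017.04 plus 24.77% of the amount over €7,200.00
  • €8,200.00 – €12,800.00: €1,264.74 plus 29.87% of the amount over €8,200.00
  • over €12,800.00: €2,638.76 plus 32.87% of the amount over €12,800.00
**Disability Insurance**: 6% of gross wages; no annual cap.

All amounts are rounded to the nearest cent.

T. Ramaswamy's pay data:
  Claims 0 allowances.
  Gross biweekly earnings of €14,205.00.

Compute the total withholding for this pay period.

€3,952.88

Provincial Income Tax: taxable = €14,205.00
  €2,638.76 + 32.87% × (€14,205.00 − €12,800.00) = €2,638.76 + 32.87% × €1,405.00 = €3,100.58
Disability Insurance: 6% × €14,205.00 = €852.30
Total: €3,100.58 + €852.30 = €3,952.88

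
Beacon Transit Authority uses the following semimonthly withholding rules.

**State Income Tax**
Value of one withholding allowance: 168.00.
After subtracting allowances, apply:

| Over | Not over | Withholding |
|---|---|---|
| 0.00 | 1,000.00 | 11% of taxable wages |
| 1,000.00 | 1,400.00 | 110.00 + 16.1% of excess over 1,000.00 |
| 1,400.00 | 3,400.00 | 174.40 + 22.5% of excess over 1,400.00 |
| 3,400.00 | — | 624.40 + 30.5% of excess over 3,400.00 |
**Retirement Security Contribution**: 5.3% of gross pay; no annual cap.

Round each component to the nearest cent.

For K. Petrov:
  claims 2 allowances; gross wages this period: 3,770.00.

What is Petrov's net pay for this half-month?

State Income Tax: taxable = 3,770.00 − 2×168.00 = 3,434.00
  624.40 + 30.5% × (3,434.00 − 3,400.00) = 624.40 + 30.5% × 34.00 = 634.77
Retirement Security Contribution: 5.3% × 3,770.00 = 199.81
Total withheld: 634.77 + 199.81 = 834.58
Net pay: 3,770.00 − 834.58 = 2,935.42

2,935.42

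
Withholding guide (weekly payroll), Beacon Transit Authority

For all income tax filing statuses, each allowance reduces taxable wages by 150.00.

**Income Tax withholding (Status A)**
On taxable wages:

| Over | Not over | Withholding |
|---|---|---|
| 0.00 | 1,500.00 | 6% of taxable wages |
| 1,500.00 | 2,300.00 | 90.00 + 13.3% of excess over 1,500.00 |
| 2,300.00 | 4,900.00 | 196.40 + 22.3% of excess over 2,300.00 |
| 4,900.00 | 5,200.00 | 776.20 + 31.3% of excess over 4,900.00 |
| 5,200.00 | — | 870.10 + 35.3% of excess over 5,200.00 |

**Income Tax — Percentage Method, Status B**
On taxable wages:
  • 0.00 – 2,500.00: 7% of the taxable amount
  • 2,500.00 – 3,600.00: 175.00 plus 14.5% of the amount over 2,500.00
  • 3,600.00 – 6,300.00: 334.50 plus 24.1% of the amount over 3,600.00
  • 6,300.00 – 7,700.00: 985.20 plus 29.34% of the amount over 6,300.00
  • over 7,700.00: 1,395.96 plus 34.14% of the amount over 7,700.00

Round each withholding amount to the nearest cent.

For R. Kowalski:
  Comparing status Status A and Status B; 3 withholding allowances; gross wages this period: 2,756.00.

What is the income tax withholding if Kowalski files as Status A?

Income Tax (Status A): taxable = 2,756.00 − 3×150.00 = 2,306.00
  196.40 + 22.3% × (2,306.00 − 2,300.00) = 196.40 + 22.3% × 6.00 = 197.74

197.74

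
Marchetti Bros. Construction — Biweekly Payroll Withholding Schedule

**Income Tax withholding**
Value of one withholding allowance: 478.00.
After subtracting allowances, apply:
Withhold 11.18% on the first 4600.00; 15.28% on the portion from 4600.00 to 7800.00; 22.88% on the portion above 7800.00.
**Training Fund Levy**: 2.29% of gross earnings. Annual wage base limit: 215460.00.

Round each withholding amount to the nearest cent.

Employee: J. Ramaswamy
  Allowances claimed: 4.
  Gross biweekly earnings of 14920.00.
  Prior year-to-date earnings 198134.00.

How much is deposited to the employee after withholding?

Income Tax: taxable = 14920.00 − 4×478.00 = 13008.00
  1003.24 + 22.88% × (13008.00 − 7800.00) = 1003.24 + 22.88% × 5208.00 = 2194.83
Training Fund Levy: 2.29% × 14920.00 = 341.67
Total withheld: 2194.83 + 341.67 = 2536.50
Net pay: 14920.00 − 2536.50 = 12383.50

12383.50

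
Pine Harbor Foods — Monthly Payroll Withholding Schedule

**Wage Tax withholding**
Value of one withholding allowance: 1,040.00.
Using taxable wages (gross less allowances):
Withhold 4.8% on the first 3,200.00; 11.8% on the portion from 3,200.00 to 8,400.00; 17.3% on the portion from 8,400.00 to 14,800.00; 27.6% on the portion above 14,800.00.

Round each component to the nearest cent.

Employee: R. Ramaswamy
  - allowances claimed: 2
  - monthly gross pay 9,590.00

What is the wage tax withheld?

Wage Tax: taxable = 9,590.00 − 2×1,040.00 = 7,510.00
  153.60 + 11.8% × (7,510.00 − 3,200.00) = 153.60 + 11.8% × 4,310.00 = 662.18

662.18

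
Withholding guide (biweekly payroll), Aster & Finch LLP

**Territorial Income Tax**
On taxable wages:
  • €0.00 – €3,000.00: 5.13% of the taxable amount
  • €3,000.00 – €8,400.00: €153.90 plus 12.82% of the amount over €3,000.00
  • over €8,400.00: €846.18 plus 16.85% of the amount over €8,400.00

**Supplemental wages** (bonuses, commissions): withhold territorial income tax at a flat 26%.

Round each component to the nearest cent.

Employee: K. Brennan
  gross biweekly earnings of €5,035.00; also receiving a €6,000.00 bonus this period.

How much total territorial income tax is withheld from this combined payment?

Territorial Income Tax: taxable = €5,035.00
  €153.90 + 12.82% × (€5,035.00 − €3,000.00) = €153.90 + 12.82% × €2,035.00 = €414.79
Supplemental (26% flat on bonus): 26% × €6,000.00 = €1,560.00
Total territorial income tax: €414.79 + €1,560.00 = €1,974.79

€1,974.79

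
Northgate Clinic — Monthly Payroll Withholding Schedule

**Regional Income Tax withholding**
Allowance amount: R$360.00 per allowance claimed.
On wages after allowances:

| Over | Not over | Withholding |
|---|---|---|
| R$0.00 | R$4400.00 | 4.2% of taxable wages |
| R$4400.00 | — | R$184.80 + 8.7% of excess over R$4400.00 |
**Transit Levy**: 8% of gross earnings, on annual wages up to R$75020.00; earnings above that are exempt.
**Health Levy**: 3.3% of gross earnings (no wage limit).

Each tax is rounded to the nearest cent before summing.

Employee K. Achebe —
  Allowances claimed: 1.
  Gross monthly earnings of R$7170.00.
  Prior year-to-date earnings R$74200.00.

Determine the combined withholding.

Regional Income Tax: taxable = R$7170.00 − 1×R$360.00 = R$6810.00
  R$184.80 + 8.7% × (R$6810.00 − R$4400.00) = R$184.80 + 8.7% × R$2410.00 = R$394.47
Transit Levy: cap R$75020.00 − YTD R$74200.00 = R$820.00 subject; 8% × R$820.00 = R$65.60
Health Levy: 3.3% × R$7170.00 = R$236.61
Total: R$394.47 + R$65.60 + R$236.61 = R$696.68

R$696.68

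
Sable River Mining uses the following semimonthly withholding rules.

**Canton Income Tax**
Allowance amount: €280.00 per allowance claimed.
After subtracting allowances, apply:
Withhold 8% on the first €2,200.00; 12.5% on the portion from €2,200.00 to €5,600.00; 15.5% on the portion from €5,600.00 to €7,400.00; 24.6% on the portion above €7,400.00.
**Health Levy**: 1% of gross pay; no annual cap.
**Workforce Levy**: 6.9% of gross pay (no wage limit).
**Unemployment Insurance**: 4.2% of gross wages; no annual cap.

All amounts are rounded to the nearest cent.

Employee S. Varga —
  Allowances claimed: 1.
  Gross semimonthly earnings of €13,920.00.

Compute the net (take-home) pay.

€9,820.64

Canton Income Tax: taxable = €13,920.00 − 1×€280.00 = €13,640.00
  €880.00 + 24.6% × (€13,640.00 − €7,400.00) = €880.00 + 24.6% × €6,240.00 = €2,415.04
Health Levy: 1% × €13,920.00 = €139.20
Workforce Levy: 6.9% × €13,920.00 = €960.48
Unemployment Insurance: 4.2% × €13,920.00 = €584.64
Total withheld: €2,415.04 + €139.20 + €960.48 + €584.64 = €4,099.36
Net pay: €13,920.00 − €4,099.36 = €9,820.64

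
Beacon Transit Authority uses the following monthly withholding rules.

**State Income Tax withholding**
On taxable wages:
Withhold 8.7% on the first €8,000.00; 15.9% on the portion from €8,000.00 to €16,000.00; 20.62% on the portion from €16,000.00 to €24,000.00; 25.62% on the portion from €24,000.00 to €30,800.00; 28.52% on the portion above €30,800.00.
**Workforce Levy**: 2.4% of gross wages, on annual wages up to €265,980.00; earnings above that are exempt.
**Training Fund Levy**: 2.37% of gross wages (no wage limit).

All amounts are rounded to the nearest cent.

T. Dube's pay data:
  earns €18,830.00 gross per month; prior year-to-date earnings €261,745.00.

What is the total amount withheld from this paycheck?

€3,099.46

State Income Tax: taxable = €18,830.00
  €1,968.00 + 20.62% × (€18,830.00 − €16,000.00) = €1,968.00 + 20.62% × €2,830.00 = €2,551.55
Workforce Levy: cap €265,980.00 − YTD €261,745.00 = €4,235.00 subject; 2.4% × €4,235.00 = €101.64
Training Fund Levy: 2.37% × €18,830.00 = €446.27
Total: €2,551.55 + €101.64 + €446.27 = €3,099.46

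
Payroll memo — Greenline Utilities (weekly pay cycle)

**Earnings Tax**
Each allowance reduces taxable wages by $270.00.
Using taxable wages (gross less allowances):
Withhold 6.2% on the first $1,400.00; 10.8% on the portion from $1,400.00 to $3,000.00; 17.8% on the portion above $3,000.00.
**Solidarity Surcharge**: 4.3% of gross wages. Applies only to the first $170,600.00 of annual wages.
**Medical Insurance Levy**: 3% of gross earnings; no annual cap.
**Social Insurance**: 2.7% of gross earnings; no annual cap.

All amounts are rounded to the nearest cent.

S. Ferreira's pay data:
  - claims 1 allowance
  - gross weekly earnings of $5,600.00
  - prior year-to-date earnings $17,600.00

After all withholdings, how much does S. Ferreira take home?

$4,365.66

Earnings Tax: taxable = $5,600.00 − 1×$270.00 = $5,330.00
  $259.60 + 17.8% × ($5,330.00 − $3,000.00) = $259.60 + 17.8% × $2,330.00 = $674.34
Solidarity Surcharge: 4.3% × $5,600.00 = $240.80
Medical Insurance Levy: 3% × $5,600.00 = $168.00
Social Insurance: 2.7% × $5,600.00 = $151.20
Total withheld: $674.34 + $240.80 + $168.00 + $151.20 = $1,234.34
Net pay: $5,600.00 − $1,234.34 = $4,365.66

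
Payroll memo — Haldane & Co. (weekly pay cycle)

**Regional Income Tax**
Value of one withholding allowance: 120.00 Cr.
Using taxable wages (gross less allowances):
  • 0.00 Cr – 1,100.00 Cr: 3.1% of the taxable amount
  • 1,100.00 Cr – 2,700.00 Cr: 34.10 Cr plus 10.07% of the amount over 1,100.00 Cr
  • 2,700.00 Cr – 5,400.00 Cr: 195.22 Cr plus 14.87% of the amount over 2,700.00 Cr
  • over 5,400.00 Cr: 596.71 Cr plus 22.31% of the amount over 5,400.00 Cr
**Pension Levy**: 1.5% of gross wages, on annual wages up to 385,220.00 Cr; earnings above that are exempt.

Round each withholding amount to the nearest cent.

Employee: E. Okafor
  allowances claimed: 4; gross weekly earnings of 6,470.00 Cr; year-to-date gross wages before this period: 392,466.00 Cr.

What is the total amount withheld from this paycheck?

728.34 Cr

Regional Income Tax: taxable = 6,470.00 Cr − 4×120.00 Cr = 5,990.00 Cr
  596.71 Cr + 22.31% × (5,990.00 Cr − 5,400.00 Cr) = 596.71 Cr + 22.31% × 590.00 Cr = 728.34 Cr
Pension Levy: YTD 392,466.00 Cr ≥ cap 385,220.00 Cr → 0.00 Cr
Total: 728.34 Cr + 0.00 Cr = 728.34 Cr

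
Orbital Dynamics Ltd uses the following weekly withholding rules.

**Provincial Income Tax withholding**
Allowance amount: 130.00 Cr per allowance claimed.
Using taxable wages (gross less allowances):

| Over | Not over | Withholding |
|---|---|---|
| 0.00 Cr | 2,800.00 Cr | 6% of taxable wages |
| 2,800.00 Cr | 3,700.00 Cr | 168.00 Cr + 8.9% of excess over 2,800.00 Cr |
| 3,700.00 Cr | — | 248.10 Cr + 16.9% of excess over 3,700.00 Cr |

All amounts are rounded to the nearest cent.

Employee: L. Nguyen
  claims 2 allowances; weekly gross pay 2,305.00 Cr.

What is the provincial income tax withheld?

Provincial Income Tax: taxable = 2,305.00 Cr − 2×130.00 Cr = 2,045.00 Cr
  6% × 2,045.00 Cr = 122.70 Cr

122.70 Cr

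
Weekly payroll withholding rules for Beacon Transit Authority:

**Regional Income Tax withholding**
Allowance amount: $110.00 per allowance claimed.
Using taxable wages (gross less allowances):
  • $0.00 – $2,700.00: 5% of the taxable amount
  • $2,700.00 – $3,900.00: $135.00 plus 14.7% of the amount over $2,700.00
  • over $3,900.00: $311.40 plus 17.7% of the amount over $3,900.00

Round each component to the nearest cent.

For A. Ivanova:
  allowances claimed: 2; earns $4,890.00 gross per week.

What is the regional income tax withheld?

Regional Income Tax: taxable = $4,890.00 − 2×$110.00 = $4,670.00
  $311.40 + 17.7% × ($4,670.00 − $3,900.00) = $311.40 + 17.7% × $770.00 = $447.69

$447.69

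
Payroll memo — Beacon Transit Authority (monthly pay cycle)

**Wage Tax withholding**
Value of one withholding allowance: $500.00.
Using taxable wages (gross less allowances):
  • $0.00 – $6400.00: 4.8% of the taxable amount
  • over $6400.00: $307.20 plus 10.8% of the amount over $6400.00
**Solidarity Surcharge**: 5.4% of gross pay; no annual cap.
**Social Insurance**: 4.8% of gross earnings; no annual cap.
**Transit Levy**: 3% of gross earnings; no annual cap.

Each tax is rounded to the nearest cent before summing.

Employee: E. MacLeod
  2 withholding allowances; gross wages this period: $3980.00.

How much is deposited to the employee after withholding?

Wage Tax: taxable = $3980.00 − 2×$500.00 = $2980.00
  4.8% × $2980.00 = $143.04
Solidarity Surcharge: 5.4% × $3980.00 = $214.92
Social Insurance: 4.8% × $3980.00 = $191.04
Transit Levy: 3% × $3980.00 = $119.40
Total withheld: $143.04 + $214.92 + $191.04 + $119.40 = $668.40
Net pay: $3980.00 − $668.40 = $3311.60

$3311.60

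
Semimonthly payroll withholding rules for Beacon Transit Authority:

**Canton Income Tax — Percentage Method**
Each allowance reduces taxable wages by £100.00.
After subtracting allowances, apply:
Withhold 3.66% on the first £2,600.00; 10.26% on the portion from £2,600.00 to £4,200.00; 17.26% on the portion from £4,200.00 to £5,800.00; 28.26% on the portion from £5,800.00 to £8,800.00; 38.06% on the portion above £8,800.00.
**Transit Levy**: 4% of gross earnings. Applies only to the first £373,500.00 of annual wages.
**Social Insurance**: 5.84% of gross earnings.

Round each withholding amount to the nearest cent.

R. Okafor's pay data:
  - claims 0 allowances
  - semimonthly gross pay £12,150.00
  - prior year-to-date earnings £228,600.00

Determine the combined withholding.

£3,853.85

Canton Income Tax: taxable = £12,150.00
  £1,383.28 + 38.06% × (£12,150.00 − £8,800.00) = £1,383.28 + 38.06% × £3,350.00 = £2,658.29
Transit Levy: 4% × £12,150.00 = £486.00
Social Insurance: 5.84% × £12,150.00 = £709.56
Total: £2,658.29 + £486.00 + £709.56 = £3,853.85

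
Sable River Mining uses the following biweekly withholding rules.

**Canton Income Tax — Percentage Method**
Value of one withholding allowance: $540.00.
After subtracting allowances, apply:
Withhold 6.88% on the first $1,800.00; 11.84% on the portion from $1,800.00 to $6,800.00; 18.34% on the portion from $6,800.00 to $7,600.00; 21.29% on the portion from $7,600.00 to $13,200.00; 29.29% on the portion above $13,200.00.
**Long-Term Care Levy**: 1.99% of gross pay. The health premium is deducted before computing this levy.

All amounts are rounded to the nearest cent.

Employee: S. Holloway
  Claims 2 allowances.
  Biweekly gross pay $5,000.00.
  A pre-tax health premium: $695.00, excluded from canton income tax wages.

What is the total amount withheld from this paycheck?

$378.23

Canton Income Tax: taxable = $5,000.00 − $695.00 − 2×$540.00 = $3,225.00
  $123.84 + 11.84% × ($3,225.00 − $1,800.00) = $123.84 + 11.84% × $1,425.00 = $292.56
Long-Term Care Levy: 1.99% × $4,305.00 = $85.67
Total: $292.56 + $85.67 = $378.23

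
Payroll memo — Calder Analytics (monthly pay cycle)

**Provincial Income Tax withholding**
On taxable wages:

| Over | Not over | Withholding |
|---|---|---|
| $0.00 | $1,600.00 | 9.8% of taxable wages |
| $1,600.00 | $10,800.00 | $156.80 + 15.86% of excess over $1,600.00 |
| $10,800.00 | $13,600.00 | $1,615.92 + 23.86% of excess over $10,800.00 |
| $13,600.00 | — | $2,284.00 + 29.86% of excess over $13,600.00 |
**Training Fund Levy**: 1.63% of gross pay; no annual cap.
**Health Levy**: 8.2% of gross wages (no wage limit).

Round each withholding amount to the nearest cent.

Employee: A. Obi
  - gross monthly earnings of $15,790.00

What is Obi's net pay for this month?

Provincial Income Tax: taxable = $15,790.00
  $2,284.00 + 29.86% × ($15,790.00 − $13,600.00) = $2,284.00 + 29.86% × $2,190.00 = $2,937.93
Training Fund Levy: 1.63% × $15,790.00 = $257.38
Health Levy: 8.2% × $15,790.00 = $1,294.78
Total withheld: $2,937.93 + $257.38 + $1,294.78 = $4,490.09
Net pay: $15,790.00 − $4,490.09 = $11,299.91

$11,299.91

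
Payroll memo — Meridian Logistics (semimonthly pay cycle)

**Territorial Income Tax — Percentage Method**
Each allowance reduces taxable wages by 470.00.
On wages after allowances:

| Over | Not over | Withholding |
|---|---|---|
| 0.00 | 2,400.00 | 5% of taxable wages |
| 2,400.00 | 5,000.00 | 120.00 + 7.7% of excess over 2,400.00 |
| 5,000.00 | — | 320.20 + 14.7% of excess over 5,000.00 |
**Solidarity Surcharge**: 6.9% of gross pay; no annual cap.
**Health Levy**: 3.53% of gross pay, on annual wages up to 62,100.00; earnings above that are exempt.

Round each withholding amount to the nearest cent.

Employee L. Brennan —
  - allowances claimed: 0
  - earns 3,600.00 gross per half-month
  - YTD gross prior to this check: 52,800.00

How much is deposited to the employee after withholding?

3,012.12

Territorial Income Tax: taxable = 3,600.00
  120.00 + 7.7% × (3,600.00 − 2,400.00) = 120.00 + 7.7% × 1,200.00 = 212.40
Solidarity Surcharge: 6.9% × 3,600.00 = 248.40
Health Levy: 3.53% × 3,600.00 = 127.08
Total withheld: 212.40 + 248.40 + 127.08 = 587.88
Net pay: 3,600.00 − 587.88 = 3,012.12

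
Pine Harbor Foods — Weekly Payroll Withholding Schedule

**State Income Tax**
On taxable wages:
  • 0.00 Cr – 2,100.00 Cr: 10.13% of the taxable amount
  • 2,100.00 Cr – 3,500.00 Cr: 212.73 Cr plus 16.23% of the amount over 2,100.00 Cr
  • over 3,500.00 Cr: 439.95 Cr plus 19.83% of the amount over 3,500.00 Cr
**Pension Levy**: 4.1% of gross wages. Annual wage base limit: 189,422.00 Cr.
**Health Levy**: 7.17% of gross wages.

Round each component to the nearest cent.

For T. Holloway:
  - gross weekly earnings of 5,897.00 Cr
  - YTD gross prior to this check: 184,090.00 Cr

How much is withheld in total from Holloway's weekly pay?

1,556.70 Cr

State Income Tax: taxable = 5,897.00 Cr
  439.95 Cr + 19.83% × (5,897.00 Cr − 3,500.00 Cr) = 439.95 Cr + 19.83% × 2,397.00 Cr = 915.28 Cr
Pension Levy: cap 189,422.00 Cr − YTD 184,090.00 Cr = 5,332.00 Cr subject; 4.1% × 5,332.00 Cr = 218.61 Cr
Health Levy: 7.17% × 5,897.00 Cr = 422.81 Cr
Total: 915.28 Cr + 218.61 Cr + 422.81 Cr = 1,556.70 Cr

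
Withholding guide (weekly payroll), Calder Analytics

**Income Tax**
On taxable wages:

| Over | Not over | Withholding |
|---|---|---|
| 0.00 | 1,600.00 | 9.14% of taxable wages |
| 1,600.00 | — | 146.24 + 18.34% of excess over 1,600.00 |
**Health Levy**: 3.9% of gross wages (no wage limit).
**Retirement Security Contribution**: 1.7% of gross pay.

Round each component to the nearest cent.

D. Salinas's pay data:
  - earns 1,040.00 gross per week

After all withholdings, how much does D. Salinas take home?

886.70

Income Tax: taxable = 1,040.00
  9.14% × 1,040.00 = 95.06
Health Levy: 3.9% × 1,040.00 = 40.56
Retirement Security Contribution: 1.7% × 1,040.00 = 17.68
Total withheld: 95.06 + 40.56 + 17.68 = 153.30
Net pay: 1,040.00 − 153.30 = 886.70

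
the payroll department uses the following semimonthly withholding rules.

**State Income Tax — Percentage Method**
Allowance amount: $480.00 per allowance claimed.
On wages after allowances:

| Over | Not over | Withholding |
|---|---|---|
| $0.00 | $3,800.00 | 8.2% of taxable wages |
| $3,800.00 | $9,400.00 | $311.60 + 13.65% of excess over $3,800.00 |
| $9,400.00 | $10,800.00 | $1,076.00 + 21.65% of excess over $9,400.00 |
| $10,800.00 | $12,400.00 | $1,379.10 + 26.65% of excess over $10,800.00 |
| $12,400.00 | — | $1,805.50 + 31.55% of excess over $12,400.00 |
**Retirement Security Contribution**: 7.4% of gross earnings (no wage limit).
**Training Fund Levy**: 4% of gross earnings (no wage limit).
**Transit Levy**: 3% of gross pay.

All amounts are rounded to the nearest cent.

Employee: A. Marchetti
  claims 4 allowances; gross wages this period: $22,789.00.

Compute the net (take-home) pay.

$15,029.91

State Income Tax: taxable = $22,789.00 − 4×$480.00 = $20,869.00
  $1,805.50 + 31.55% × ($20,869.00 − $12,400.00) = $1,805.50 + 31.55% × $8,469.00 = $4,477.47
Retirement Security Contribution: 7.4% × $22,789.00 = $1,686.39
Training Fund Levy: 4% × $22,789.00 = $911.56
Transit Levy: 3% × $22,789.00 = $683.67
Total withheld: $4,477.47 + $1,686.39 + $911.56 + $683.67 = $7,759.09
Net pay: $22,789.00 − $7,759.09 = $15,029.91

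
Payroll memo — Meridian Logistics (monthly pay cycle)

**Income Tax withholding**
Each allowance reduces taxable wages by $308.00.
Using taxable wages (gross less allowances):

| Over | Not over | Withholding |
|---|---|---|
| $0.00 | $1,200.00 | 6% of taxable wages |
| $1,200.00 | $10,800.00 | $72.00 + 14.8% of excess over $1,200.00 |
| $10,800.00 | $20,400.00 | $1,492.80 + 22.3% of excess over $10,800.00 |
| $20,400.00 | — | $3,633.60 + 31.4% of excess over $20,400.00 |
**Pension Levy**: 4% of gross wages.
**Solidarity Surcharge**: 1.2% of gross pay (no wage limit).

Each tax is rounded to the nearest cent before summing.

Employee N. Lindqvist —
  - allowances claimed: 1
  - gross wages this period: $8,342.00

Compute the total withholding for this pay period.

$1,517.21

Income Tax: taxable = $8,342.00 − 1×$308.00 = $8,034.00
  $72.00 + 14.8% × ($8,034.00 − $1,200.00) = $72.00 + 14.8% × $6,834.00 = $1,083.43
Pension Levy: 4% × $8,342.00 = $333.68
Solidarity Surcharge: 1.2% × $8,342.00 = $100.10
Total: $1,083.43 + $333.68 + $100.10 = $1,517.21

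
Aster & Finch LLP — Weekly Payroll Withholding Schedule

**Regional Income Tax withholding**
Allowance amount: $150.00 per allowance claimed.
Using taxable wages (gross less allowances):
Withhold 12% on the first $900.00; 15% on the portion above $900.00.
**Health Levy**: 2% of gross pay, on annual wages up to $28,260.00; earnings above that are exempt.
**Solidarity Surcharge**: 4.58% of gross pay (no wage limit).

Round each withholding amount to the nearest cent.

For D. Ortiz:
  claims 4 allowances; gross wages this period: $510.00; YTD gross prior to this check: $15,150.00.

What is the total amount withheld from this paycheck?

Regional Income Tax: taxable = $510.00 − 4×$150.00 = $-90.00
  Taxable ≤ 0 → $0.00
Health Levy: 2% × $510.00 = $10.20
Solidarity Surcharge: 4.58% × $510.00 = $23.36
Total: $0.00 + $10.20 + $23.36 = $33.56

$33.56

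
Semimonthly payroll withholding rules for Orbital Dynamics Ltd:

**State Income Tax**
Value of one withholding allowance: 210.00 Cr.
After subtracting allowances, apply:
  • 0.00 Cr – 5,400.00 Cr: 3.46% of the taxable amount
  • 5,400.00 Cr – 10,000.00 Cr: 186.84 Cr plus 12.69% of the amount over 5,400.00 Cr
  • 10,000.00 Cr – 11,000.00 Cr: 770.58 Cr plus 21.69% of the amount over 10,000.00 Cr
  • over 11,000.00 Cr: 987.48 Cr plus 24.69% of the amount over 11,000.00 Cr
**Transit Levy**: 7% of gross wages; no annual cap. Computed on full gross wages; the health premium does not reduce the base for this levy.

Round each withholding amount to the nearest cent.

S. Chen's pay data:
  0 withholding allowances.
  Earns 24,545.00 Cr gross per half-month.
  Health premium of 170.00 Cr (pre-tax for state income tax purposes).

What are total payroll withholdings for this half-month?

State Income Tax: taxable = 24,545.00 Cr − 170.00 Cr = 24,375.00 Cr
  987.48 Cr + 24.69% × (24,375.00 Cr − 11,000.00 Cr) = 987.48 Cr + 24.69% × 13,375.00 Cr = 4,289.77 Cr
Transit Levy: 7% × 24,545.00 Cr = 1,718.15 Cr
Total: 4,289.77 Cr + 1,718.15 Cr = 6,007.92 Cr

6,007.92 Cr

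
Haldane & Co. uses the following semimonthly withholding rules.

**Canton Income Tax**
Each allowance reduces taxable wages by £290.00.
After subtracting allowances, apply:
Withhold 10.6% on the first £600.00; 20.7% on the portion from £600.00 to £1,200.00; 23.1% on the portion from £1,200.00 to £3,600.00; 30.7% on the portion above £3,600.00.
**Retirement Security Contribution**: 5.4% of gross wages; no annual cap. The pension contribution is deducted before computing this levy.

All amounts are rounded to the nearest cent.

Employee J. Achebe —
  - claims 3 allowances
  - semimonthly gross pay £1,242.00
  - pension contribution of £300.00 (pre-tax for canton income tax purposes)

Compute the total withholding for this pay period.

Canton Income Tax: taxable = £1,242.00 − £300.00 − 3×£290.00 = £72.00
  10.6% × £72.00 = £7.63
Retirement Security Contribution: 5.4% × £942.00 = £50.87
Total: £7.63 + £50.87 = £58.50

£58.50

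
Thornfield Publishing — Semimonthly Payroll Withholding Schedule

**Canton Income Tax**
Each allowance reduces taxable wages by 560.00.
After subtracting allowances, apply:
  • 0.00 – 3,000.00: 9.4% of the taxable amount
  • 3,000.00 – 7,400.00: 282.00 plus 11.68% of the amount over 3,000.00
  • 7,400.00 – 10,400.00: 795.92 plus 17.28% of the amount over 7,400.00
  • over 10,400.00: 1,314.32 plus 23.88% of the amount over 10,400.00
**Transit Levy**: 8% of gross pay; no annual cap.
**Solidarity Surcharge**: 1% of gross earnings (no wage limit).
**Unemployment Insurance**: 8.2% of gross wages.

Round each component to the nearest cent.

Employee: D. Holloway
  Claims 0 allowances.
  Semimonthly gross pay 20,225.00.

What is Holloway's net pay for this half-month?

13,085.77

Canton Income Tax: taxable = 20,225.00
  1,314.32 + 23.88% × (20,225.00 − 10,400.00) = 1,314.32 + 23.88% × 9,825.00 = 3,660.53
Transit Levy: 8% × 20,225.00 = 1,618.00
Solidarity Surcharge: 1% × 20,225.00 = 202.25
Unemployment Insurance: 8.2% × 20,225.00 = 1,658.45
Total withheld: 3,660.53 + 1,618.00 + 202.25 + 1,658.45 = 7,139.23
Net pay: 20,225.00 − 7,139.23 = 13,085.77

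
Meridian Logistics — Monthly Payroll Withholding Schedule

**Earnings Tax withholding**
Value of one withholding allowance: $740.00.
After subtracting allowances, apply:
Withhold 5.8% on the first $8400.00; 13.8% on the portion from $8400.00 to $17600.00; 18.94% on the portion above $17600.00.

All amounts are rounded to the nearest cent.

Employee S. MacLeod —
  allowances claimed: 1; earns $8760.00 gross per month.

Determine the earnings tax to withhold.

Earnings Tax: taxable = $8760.00 − 1×$740.00 = $8020.00
  5.8% × $8020.00 = $465.16

$465.16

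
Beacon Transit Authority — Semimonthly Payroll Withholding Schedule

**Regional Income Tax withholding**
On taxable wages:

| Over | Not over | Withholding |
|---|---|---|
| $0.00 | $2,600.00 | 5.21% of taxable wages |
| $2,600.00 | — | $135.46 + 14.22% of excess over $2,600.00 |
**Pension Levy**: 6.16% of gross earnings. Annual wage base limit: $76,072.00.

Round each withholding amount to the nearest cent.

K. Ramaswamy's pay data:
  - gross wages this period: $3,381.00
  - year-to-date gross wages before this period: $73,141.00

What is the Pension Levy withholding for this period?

$180.55

Pension Levy: cap $76,072.00 − YTD $73,141.00 = $2,931.00 subject; 6.16% × $2,931.00 = $180.55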